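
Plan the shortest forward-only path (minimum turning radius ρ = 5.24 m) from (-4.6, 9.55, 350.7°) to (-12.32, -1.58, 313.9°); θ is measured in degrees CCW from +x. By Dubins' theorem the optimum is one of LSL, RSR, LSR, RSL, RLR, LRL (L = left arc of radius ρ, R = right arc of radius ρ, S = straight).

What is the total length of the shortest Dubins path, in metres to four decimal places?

Let ψ = atan2(Δy, Δx) = atan2(-11.13, -7.72) = -124.7460° be the start→goal bearing.
Normalize: d = |goal − start| / ρ = 13.545305/5.24 = 2.584982, α = (θ_start − ψ) mod 360° = 115.4460° = 2.014913 rad, β = (θ_goal − ψ) mod 360° = 78.6460° = 1.372631 rad.
Common terms: sin α = 0.902991, cos α = -0.429660, sin β = 0.980429, cos β = 0.196871, cos(α−β) = 0.800731, d² = 6.682132. Work in radians in the unit-radius frame; every candidate has L = ρ·(t + p + q).
LSL: p² = 2 + d² − 2cos(α−β) + 2d(sin α − sin β) = 6.680314; p = √p² = 2.584630; φ = atan2(cos β − cos α, d + sin α − sin β) = 0.244845 rad; t = (φ − α) mod 2π = 4.513118 rad, q = (β − φ) mod 2π = 1.127786 rad → L = 5.24·(4.513118 + 2.584630 + 1.127786) = 5.24·8.225534 = 43.101800 m
RSR: p² = 2 + d² − 2cos(α−β) + 2d(sin β − sin α) = 7.481024; p = √p² = 2.735146; φ = atan2(cos α − cos β, d − sin α + sin β) = -0.231119 rad; t = (α − φ) mod 2π = 2.246031 rad, q = (φ − β) mod 2π = 4.679435 rad → L = 5.24·(2.246031 + 2.735146 + 4.679435) = 5.24·9.660613 = 50.621610 m
LSR: p² = d² − 2 + 2cos(α−β) + 2d(sin α + sin β) = 16.020809; p = √p² = 4.002600; φ = atan2(−cos α − cos β, d + sin α + sin β) − atan2(−2, p) = 0.515437 rad; t = (φ − α) mod 2π = 4.783710 rad, q = (φ − β) mod 2π = 5.425991 rad → L = 5.24·(4.783710 + 4.002600 + 5.425991) = 5.24·14.212302 = 74.472462 m
RSL: p² = d² − 2 + 2cos(α−β) − 2d(sin α + sin β) = -3.453620 < 0 → infeasible
RLR: c = (6 − d² + 2cos(α−β) + 2d(sin α − sin β))/8 = 0.064872; p = 2π − arccos c = 4.777307 rad; φ = atan2(cos α − cos β, d − sin α + sin β) = -0.231119 rad; t = (α − φ + p/2) mod 2π = 4.634684 rad, q = (α − β − t + p) mod 2π = 0.784903 rad → L = 5.24·(4.634684 + 4.777307 + 0.784903) = 5.24·10.196894 = 53.431726 m
LRL: c = (6 − d² + 2cos(α−β) − 2d(sin α − sin β))/8 = 0.164961; p = 2π − arccos c = 4.878107 rad; φ = atan2(cos β − cos α, d + sin α − sin β) = 0.244845 rad; t = (φ − α + p/2) mod 2π = 0.668986 rad, q = (β − α − t + p) mod 2π = 3.566840 rad → L = 5.24·(0.668986 + 4.878107 + 3.566840) = 5.24·9.113933 = 47.757011 m
Shortest: LSL with L = 43.101800 m ≈ 43.1018 m

43.1018 m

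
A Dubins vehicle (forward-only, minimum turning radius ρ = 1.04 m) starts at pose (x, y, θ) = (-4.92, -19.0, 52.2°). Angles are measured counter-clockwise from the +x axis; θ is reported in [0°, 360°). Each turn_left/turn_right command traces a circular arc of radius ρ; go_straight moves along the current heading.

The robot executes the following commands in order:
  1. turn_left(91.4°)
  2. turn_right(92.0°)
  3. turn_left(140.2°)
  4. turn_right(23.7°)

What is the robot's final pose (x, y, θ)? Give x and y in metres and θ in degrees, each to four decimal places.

(-6.7773, -14.3780, 168.1000°)

set_pose: (x, y, θ) = (-4.9200, -19.0000, 52.2000°), ρ = 1.04
turn_left(91.4°): centre at ρ to the left, rotate +91.4° → (-5.1246, -17.5255, 143.6000°)
turn_right(92.0°): centre at ρ to the right, rotate −92.0° → (-5.3225, -16.0424, 51.6000°)
turn_left(140.2°): centre at ρ to the left, rotate +140.2° → (-6.3502, -14.3784, 191.8000°)
turn_right(23.7°): centre at ρ to the right, rotate −23.7° → (-6.7773, -14.3780, 168.1000°)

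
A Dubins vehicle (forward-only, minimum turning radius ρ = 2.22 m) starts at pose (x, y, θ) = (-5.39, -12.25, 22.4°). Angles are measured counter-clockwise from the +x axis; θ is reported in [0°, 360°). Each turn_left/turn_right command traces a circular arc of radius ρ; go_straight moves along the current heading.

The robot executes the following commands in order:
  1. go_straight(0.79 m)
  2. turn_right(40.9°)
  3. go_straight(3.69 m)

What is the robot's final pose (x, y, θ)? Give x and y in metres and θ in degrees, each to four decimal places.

(0.3901, -13.0670, 341.5000°)

set_pose: (x, y, θ) = (-5.3900, -12.2500, 22.4000°), ρ = 2.22
go_straight(0.79): x += 0.79·cos θ, y += 0.79·sin θ → (-4.6596, -11.9490, 22.4000°)
turn_right(40.9°): centre at ρ to the right, rotate −40.9° → (-3.1092, -11.8962, -18.5000° ≡ 341.5000°)
go_straight(3.69): x += 3.69·cos θ, y += 3.69·sin θ → (0.3901, -13.0670, 341.5000°)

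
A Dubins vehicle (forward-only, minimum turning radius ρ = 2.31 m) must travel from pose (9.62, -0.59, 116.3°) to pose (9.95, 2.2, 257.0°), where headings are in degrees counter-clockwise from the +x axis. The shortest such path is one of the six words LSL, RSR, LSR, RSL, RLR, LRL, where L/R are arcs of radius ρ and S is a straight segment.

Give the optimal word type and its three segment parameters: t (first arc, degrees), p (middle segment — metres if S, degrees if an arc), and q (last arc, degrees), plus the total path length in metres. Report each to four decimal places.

Let ψ = atan2(Δy, Δx) = atan2(2.79, 0.33) = 83.2544° be the start→goal bearing.
Normalize: d = |goal − start| / ρ = 2.809448/2.31 = 1.216211, α = (θ_start − ψ) mod 360° = 33.0456° = 0.576754 rad, β = (θ_goal − ψ) mod 360° = 173.7456° = 3.032432 rad.
Common terms: sin α = 0.545306, cos α = 0.838237, sin β = 0.108944, cos β = -0.994048, cos(α−β) = -0.773840, d² = 1.479170. Work in radians in the unit-radius frame; every candidate has L = ρ·(t + p + q).
LSL: p² = 2 + d² − 2cos(α−β) + 2d(sin α − sin β) = 6.088269; p = √p² = 2.467442; φ = atan2(cos β − cos α, d + sin α − sin β) = -0.836922 rad; t = (φ − α) mod 2π = 4.869509 rad, q = (β − φ) mod 2π = 3.869354 rad → L = 2.31·(4.869509 + 2.467442 + 3.869354) = 2.31·11.206305 = 25.886565 m
RSR: p² = 2 + d² − 2cos(α−β) + 2d(sin β − sin α) = 3.965433; p = √p² = 1.991339; φ = atan2(cos α − cos β, d − sin α + sin β) = 1.168404 rad; t = (α − φ) mod 2π = 5.691535 rad, q = (φ − β) mod 2π = 4.419157 rad → L = 2.31·(5.691535 + 1.991339 + 4.419157) = 2.31·12.102032 = 27.955693 m
LSR: p² = d² − 2 + 2cos(α−β) + 2d(sin α + sin β) = -0.477099 < 0 → infeasible
RSL: p² = d² − 2 + 2cos(α−β) − 2d(sin α + sin β) = -3.659922 < 0 → infeasible
RLR: c = (6 − d² + 2cos(α−β) + 2d(sin α − sin β))/8 = 0.504321; p = 2π − arccos c = 5.240984 rad; φ = atan2(cos α − cos β, d − sin α + sin β) = 1.168404 rad; t = (α − φ + p/2) mod 2π = 2.028842 rad, q = (α − β − t + p) mod 2π = 0.756464 rad → L = 2.31·(2.028842 + 5.240984 + 0.756464) = 2.31·8.026290 = 18.540731 m
LRL: c = (6 − d² + 2cos(α−β) − 2d(sin α − sin β))/8 = 0.238966; p = 2π − arccos c = 4.953690 rad; φ = atan2(cos β − cos α, d + sin α − sin β) = -0.836922 rad; t = (φ − α + p/2) mod 2π = 1.063169 rad, q = (β − α − t + p) mod 2π = 0.063014 rad → L = 2.31·(1.063169 + 4.953690 + 0.063014) = 2.31·6.079873 = 14.044508 m
Shortest: LRL with L = 14.044508 m ≈ 14.0445 m
Convert LRL to answer units (arcs ×180/π): t = 1.063169·180/π = 60.9151°, p = 4.953690·180/π = 283.8255°, q = 0.063014·180/π = 3.6104°, L = 14.0445 m.

LRL: t = 60.9151°, p = 283.8255°, q = 3.6104°, L = 14.0445 m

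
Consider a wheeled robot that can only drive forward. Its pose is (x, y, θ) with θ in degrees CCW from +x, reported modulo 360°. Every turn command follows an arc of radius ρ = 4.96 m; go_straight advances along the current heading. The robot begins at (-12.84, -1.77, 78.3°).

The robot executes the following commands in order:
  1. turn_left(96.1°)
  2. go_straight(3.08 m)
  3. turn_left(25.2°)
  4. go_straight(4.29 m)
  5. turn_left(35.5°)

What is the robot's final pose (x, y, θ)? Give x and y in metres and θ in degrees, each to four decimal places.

(-28.8716, 0.9351, 235.1000°)

set_pose: (x, y, θ) = (-12.8400, -1.7700, 78.3000°), ρ = 4.96
turn_left(96.1°): centre at ρ to the left, rotate +96.1° → (-17.2129, 4.1722, 174.4000°)
go_straight(3.08): x += 3.08·cos θ, y += 3.08·sin θ → (-20.2782, 4.4727, 174.4000°)
turn_left(25.2°): centre at ρ to the left, rotate +25.2° → (-22.4261, 4.2090, 199.6000°)
go_straight(4.29): x += 4.29·cos θ, y += 4.29·sin θ → (-26.4675, 2.7699, 199.6000°)
turn_left(35.5°): centre at ρ to the left, rotate +35.5° → (-28.8716, 0.9351, 235.1000°)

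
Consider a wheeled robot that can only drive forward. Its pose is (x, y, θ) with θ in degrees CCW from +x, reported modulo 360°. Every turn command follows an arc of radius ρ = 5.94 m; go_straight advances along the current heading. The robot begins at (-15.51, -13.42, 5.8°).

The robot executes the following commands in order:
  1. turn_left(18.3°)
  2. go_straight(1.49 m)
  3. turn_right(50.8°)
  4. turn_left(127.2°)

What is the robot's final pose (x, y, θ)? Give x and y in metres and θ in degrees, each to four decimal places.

set_pose: (x, y, θ) = (-15.5100, -13.4200, 5.8000°), ρ = 5.94
turn_left(18.3°): centre at ρ to the left, rotate +18.3° → (-13.6848, -12.9326, 24.1000°)
go_straight(1.49): x += 1.49·cos θ, y += 1.49·sin θ → (-12.3247, -12.3242, 24.1000°)
turn_right(50.8°): centre at ρ to the right, rotate −50.8° → (-7.2302, -12.4398, -26.7000° ≡ 333.3000°)
turn_left(127.2°): centre at ρ to the left, rotate +127.2° → (1.2793, -6.0507, 460.5000° ≡ 100.5000°)

(1.2793, -6.0507, 100.5000°)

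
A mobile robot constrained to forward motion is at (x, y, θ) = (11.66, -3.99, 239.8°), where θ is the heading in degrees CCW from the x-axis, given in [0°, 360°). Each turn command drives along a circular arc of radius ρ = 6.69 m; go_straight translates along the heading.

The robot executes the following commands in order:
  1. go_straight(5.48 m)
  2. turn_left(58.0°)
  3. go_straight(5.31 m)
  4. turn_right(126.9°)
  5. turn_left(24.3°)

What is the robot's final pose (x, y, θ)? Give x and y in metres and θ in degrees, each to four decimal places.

(1.4561, -29.7844, 195.2000°)

set_pose: (x, y, θ) = (11.6600, -3.9900, 239.8000°), ρ = 6.69
go_straight(5.48): x += 5.48·cos θ, y += 5.48·sin θ → (8.9035, -8.7262, 239.8000°)
turn_left(58.0°): centre at ρ to the left, rotate +58.0° → (8.7676, -15.2116, 297.8000°)
go_straight(5.31): x += 5.31·cos θ, y += 5.31·sin θ → (11.2441, -19.9087, 297.8000°)
turn_right(126.9°): centre at ρ to the right, rotate −126.9° → (4.2682, -29.6346, 170.9000°)
turn_left(24.3°): centre at ρ to the left, rotate +24.3° → (1.4561, -29.7844, 195.2000°)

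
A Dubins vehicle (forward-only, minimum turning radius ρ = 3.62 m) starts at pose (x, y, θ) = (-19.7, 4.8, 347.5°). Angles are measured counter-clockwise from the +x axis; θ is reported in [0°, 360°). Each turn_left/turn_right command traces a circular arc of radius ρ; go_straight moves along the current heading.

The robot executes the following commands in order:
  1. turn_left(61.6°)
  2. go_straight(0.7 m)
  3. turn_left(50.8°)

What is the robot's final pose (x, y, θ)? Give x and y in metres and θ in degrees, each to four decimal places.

set_pose: (x, y, θ) = (-19.7000, 4.8000, 347.5000°), ρ = 3.62
turn_left(61.6°): centre at ρ to the left, rotate +61.6° → (-16.1803, 5.9640, 409.1000° ≡ 49.1000°)
go_straight(0.7): x += 0.7·cos θ, y += 0.7·sin θ → (-15.7220, 6.4931, 49.1000°)
turn_left(50.8°): centre at ρ to the left, rotate +50.8° → (-14.8921, 9.4857, 99.9000°)

(-14.8921, 9.4857, 99.9000°)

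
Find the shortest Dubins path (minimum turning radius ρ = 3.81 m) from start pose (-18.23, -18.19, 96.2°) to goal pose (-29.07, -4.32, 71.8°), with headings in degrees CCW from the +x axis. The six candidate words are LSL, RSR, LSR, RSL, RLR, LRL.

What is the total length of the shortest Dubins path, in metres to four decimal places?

Let ψ = atan2(Δy, Δx) = atan2(13.87, -10.84) = 128.0092° be the start→goal bearing.
Normalize: d = |goal − start| / ρ = 17.603480/3.81 = 4.620336, α = (θ_start − ψ) mod 360° = 328.1908° = 5.728011 rad, β = (θ_goal − ψ) mod 360° = 303.7908° = 5.302151 rad.
Common terms: sin α = -0.527092, cos α = 0.849809, sin β = -0.831073, cos β = 0.556163, cos(α−β) = 0.910684, d² = 21.347504. Work in radians in the unit-radius frame; every candidate has L = ρ·(t + p + q).
LSL: p² = 2 + d² − 2cos(α−β) + 2d(sin α − sin β) = 24.335132; p = √p² = 4.933065; φ = atan2(cos β − cos α, d + sin α − sin β) = -0.059561 rad; t = (φ − α) mod 2π = 0.495613 rad, q = (β − φ) mod 2π = 5.361712 rad → L = 3.81·(0.495613 + 4.933065 + 5.361712) = 3.81·10.790390 = 41.111387 m
RSR: p² = 2 + d² − 2cos(α−β) + 2d(sin β − sin α) = 18.717141; p = √p² = 4.326331; φ = atan2(cos α − cos β, d − sin α + sin β) = 0.067926 rad; t = (α − φ) mod 2π = 5.660085 rad, q = (φ − β) mod 2π = 1.048961 rad → L = 3.81·(5.660085 + 4.326331 + 1.048961) = 3.81·11.035377 = 42.044785 m
LSR: p² = d² − 2 + 2cos(α−β) + 2d(sin α + sin β) = 8.618515; p = √p² = 2.935731; φ = atan2(−cos α − cos β, d + sin α + sin β) − atan2(−2, p) = 0.191103 rad; t = (φ − α) mod 2π = 0.746278 rad, q = (φ − β) mod 2π = 1.172138 rad → L = 3.81·(0.746278 + 2.935731 + 1.172138) = 3.81·4.854147 = 18.494298 m
RSL: p² = d² − 2 + 2cos(α−β) − 2d(sin α + sin β) = 33.719227; p = √p² = 5.806826; φ = atan2(cos α + cos β, d − sin α − sin β) − atan2(2, p) = -0.100723 rad; t = (α − φ) mod 2π = 5.828734 rad, q = (β − φ) mod 2π = 5.402873 rad → L = 3.81·(5.828734 + 5.806826 + 5.402873) = 3.81·17.038433 = 64.916430 m
RLR: c = (6 − d² + 2cos(α−β) + 2d(sin α − sin β))/8 = -1.339643, |c| > 1 → infeasible
LRL: c = (6 − d² + 2cos(α−β) − 2d(sin α − sin β))/8 = -2.041892, |c| > 1 → infeasible
Shortest: LSR with L = 18.494298 m ≈ 18.4943 m

18.4943 m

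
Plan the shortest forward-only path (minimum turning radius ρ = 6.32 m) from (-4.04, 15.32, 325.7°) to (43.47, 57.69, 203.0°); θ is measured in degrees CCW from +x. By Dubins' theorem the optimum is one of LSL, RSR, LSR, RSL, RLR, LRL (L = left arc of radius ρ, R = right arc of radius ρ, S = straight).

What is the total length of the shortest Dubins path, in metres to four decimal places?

Let ψ = atan2(Δy, Δx) = atan2(42.37, 47.51) = 41.7270° be the start→goal bearing.
Normalize: d = |goal − start| / ρ = 63.658597/6.32 = 10.072563, α = (θ_start − ψ) mod 360° = 283.9730° = 4.956264 rad, β = (θ_goal − ψ) mod 360° = 161.2730° = 2.814745 rad.
Common terms: sin α = -0.970409, cos α = 0.241465, sin β = 0.321059, cos β = -0.947059, cos(α−β) = -0.540240, d² = 101.456522. Work in radians in the unit-radius frame; every candidate has L = ρ·(t + p + q).
LSL: p² = 2 + d² − 2cos(α−β) + 2d(sin α − sin β) = 78.520211; p = √p² = 8.861163; φ = atan2(cos β − cos α, d + sin α − sin β) = -0.134533 rad; t = (φ − α) mod 2π = 1.192388 rad, q = (β − φ) mod 2π = 2.949278 rad → L = 6.32·(1.192388 + 8.861163 + 2.949278) = 6.32·13.002829 = 82.177882 m
RSR: p² = 2 + d² − 2cos(α−β) + 2d(sin β − sin α) = 130.553795; p = √p² = 11.426014; φ = atan2(cos α − cos β, d − sin α + sin β) = 0.104208 rad; t = (α − φ) mod 2π = 4.852057 rad, q = (φ − β) mod 2π = 3.572648 rad → L = 6.32·(4.852057 + 11.426014 + 3.572648) = 6.32·19.850718 = 125.456539 m
LSR: p² = d² − 2 + 2cos(α−β) + 2d(sin α + sin β) = 85.294791; p = √p² = 9.235518; φ = atan2(−cos α − cos β, d + sin α + sin β) − atan2(−2, p) = 0.288001 rad; t = (φ − α) mod 2π = 1.614922 rad, q = (φ − β) mod 2π = 3.756441 rad → L = 6.32·(1.614922 + 9.235518 + 3.756441) = 6.32·14.606881 = 92.315487 m
RSL: p² = d² − 2 + 2cos(α−β) − 2d(sin α + sin β) = 111.457293; p = √p² = 10.557334; φ = atan2(cos α + cos β, d − sin α − sin β) − atan2(2, p) = -0.252937 rad; t = (α − φ) mod 2π = 5.209201 rad, q = (β − φ) mod 2π = 3.067682 rad → L = 6.32·(5.209201 + 10.557334 + 3.067682) = 6.32·18.834217 = 119.032253 m
RLR: c = (6 − d² + 2cos(α−β) + 2d(sin α − sin β))/8 = -15.319224, |c| > 1 → infeasible
LRL: c = (6 − d² + 2cos(α−β) − 2d(sin α − sin β))/8 = -8.815026, |c| > 1 → infeasible
Shortest: LSL with L = 82.177882 m ≈ 82.1779 m

82.1779 m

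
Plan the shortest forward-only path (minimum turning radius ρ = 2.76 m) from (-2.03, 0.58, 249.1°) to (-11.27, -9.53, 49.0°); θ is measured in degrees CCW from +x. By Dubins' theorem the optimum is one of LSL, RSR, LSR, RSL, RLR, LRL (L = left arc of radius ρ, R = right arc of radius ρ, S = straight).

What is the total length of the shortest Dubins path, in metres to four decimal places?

Let ψ = atan2(Δy, Δx) = atan2(-10.11, -9.24) = -132.4256° be the start→goal bearing.
Normalize: d = |goal − start| / ρ = 13.696339/2.76 = 4.962442, α = (θ_start − ψ) mod 360° = 21.5256° = 0.375693 rad, β = (θ_goal − ψ) mod 360° = 181.4256° = 3.166475 rad.
Common terms: sin α = 0.366918, cos α = 0.930253, sin β = -0.024880, cos β = -0.999690, cos(α−β) = -0.939094, d² = 24.625827. Work in radians in the unit-radius frame; every candidate has L = ρ·(t + p + q).
LSL: p² = 2 + d² − 2cos(α−β) + 2d(sin α − sin β) = 32.392557; p = √p² = 5.691446; φ = atan2(cos β − cos α, d + sin α − sin β) = -0.345955 rad; t = (φ − α) mod 2π = 5.561537 rad, q = (β − φ) mod 2π = 3.512430 rad → L = 2.76·(5.561537 + 5.691446 + 3.512430) = 2.76·14.765413 = 40.752539 m
RSR: p² = 2 + d² − 2cos(α−β) + 2d(sin β − sin α) = 24.615474; p = √p² = 4.961398; φ = atan2(cos α − cos β, d − sin α + sin β) = 0.399537 rad; t = (α − φ) mod 2π = 6.259342 rad, q = (φ − β) mod 2π = 3.516248 rad → L = 2.76·(6.259342 + 4.961398 + 3.516248) = 2.76·14.736987 = 40.674085 m
LSR: p² = d² − 2 + 2cos(α−β) + 2d(sin α + sin β) = 24.142326; p = √p² = 4.913484; φ = atan2(−cos α − cos β, d + sin α + sin β) − atan2(−2, p) = 0.399653 rad; t = (φ − α) mod 2π = 0.023959 rad, q = (φ − β) mod 2π = 3.516363 rad → L = 2.76·(0.023959 + 4.913484 + 3.516363) = 2.76·8.453807 = 23.332507 m
RSL: p² = d² − 2 + 2cos(α−β) − 2d(sin α + sin β) = 17.352951; p = √p² = 4.165687; φ = atan2(cos α + cos β, d − sin α − sin β) − atan2(2, p) = -0.462639 rad; t = (α − φ) mod 2π = 0.838332 rad, q = (β − φ) mod 2π = 3.629114 rad → L = 2.76·(0.838332 + 4.165687 + 3.629114) = 2.76·8.633133 = 23.827448 m
RLR: c = (6 − d² + 2cos(α−β) + 2d(sin α − sin β))/8 = -2.076934, |c| > 1 → infeasible
LRL: c = (6 − d² + 2cos(α−β) − 2d(sin α − sin β))/8 = -3.049070, |c| > 1 → infeasible
Shortest: LSR with L = 23.332507 m ≈ 23.3325 m

23.3325 m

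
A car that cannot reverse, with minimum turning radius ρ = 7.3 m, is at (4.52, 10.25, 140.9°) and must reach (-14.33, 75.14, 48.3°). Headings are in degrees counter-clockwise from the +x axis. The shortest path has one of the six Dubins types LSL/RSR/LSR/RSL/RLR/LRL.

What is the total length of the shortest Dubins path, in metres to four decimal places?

Let ψ = atan2(Δy, Δx) = atan2(64.89, -18.85) = 106.1981° be the start→goal bearing.
Normalize: d = |goal − start| / ρ = 67.572440/7.3 = 9.256499, α = (θ_start − ψ) mod 360° = 34.7019° = 0.605662 rad, β = (θ_goal − ψ) mod 360° = 302.1019° = 5.272672 rad.
Common terms: sin α = 0.569306, cos α = 0.822126, sin β = -0.847105, cos β = 0.531426, cos(α−β) = -0.045363, d² = 85.682766. Work in radians in the unit-radius frame; every candidate has L = ρ·(t + p + q).
LSL: p² = 2 + d² − 2cos(α−β) + 2d(sin α − sin β) = 113.995503; p = √p² = 10.676868; φ = atan2(cos β − cos α, d + sin α − sin β) = -0.027230 rad; t = (φ − α) mod 2π = 5.650293 rad, q = (β − φ) mod 2π = 5.299903 rad → L = 7.3·(5.650293 + 10.676868 + 5.299903) = 7.3·21.627063 = 157.877563 m
RSR: p² = 2 + d² − 2cos(α−β) + 2d(sin β − sin α) = 61.551481; p = √p² = 7.845475; φ = atan2(cos α − cos β, d − sin α + sin β) = 0.037062 rad; t = (α − φ) mod 2π = 0.568600 rad, q = (φ − β) mod 2π = 1.047575 rad → L = 7.3·(0.568600 + 7.845475 + 1.047575) = 7.3·9.461650 = 69.070046 m
LSR: p² = d² − 2 + 2cos(α−β) + 2d(sin α + sin β) = 78.449159; p = √p² = 8.857153; φ = atan2(−cos α − cos β, d + sin α + sin β) − atan2(−2, p) = 0.072457 rad; t = (φ − α) mod 2π = 5.749980 rad, q = (φ − β) mod 2π = 1.082970 rad → L = 7.3·(5.749980 + 8.857153 + 1.082970) = 7.3·15.690104 = 114.537756 m
RSL: p² = d² − 2 + 2cos(α−β) − 2d(sin α + sin β) = 88.734921; p = √p² = 9.419921; φ = atan2(cos α + cos β, d − sin α − sin β) − atan2(2, p) = -0.068185 rad; t = (α − φ) mod 2π = 0.673847 rad, q = (β − φ) mod 2π = 5.340857 rad → L = 7.3·(0.673847 + 9.419921 + 5.340857) = 7.3·15.434626 = 112.672767 m
RLR: c = (6 − d² + 2cos(α−β) + 2d(sin α − sin β))/8 = -6.693935, |c| > 1 → infeasible
LRL: c = (6 − d² + 2cos(α−β) − 2d(sin α − sin β))/8 = -13.249438, |c| > 1 → infeasible
Shortest: RSR with L = 69.070046 m ≈ 69.0700 m

69.0700 m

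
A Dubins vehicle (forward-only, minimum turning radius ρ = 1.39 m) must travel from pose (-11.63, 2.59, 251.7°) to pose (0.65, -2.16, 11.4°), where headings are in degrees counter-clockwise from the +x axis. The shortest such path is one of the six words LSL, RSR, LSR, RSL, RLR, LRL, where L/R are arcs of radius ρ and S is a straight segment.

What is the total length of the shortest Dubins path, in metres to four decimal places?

Let ψ = atan2(Δy, Δx) = atan2(-4.75, 12.28) = -21.1469° be the start→goal bearing.
Normalize: d = |goal − start| / ρ = 13.166659/1.39 = 9.472416, α = (θ_start − ψ) mod 360° = 272.8469° = 4.762076 rad, β = (θ_goal − ψ) mod 360° = 32.5469° = 0.568050 rad.
Common terms: sin α = -0.998766, cos α = 0.049667, sin β = 0.537989, cos β = 0.842952, cos(α−β) = -0.495459, d² = 89.726670. Work in radians in the unit-radius frame; every candidate has L = ρ·(t + p + q).
LSL: p² = 2 + d² − 2cos(α−β) + 2d(sin α − sin β) = 63.604021; p = √p² = 7.975213; φ = atan2(cos β − cos α, d + sin α − sin β) = 0.099634 rad; t = (φ − α) mod 2π = 1.620743 rad, q = (β − φ) mod 2π = 0.468416 rad → L = 1.39·(1.620743 + 7.975213 + 0.468416) = 1.39·10.064372 = 13.989477 m
RSR: p² = 2 + d² − 2cos(α−β) + 2d(sin β − sin α) = 121.831155; p = √p² = 11.037715; φ = atan2(cos α − cos β, d − sin α + sin β) = -0.071932 rad; t = (α − φ) mod 2π = 4.834008 rad, q = (φ − β) mod 2π = 5.643203 rad → L = 1.39·(4.834008 + 11.037715 + 5.643203) = 1.39·21.514927 = 29.905748 m
LSR: p² = d² − 2 + 2cos(α−β) + 2d(sin α + sin β) = 78.006417; p = √p² = 8.832124; φ = atan2(−cos α − cos β, d + sin α + sin β) − atan2(−2, p) = 0.123961 rad; t = (φ − α) mod 2π = 1.645070 rad, q = (φ − β) mod 2π = 5.839096 rad → L = 1.39·(1.645070 + 8.832124 + 5.839096) = 1.39·16.316290 = 22.679644 m
RSL: p² = d² − 2 + 2cos(α−β) − 2d(sin α + sin β) = 95.465090; p = √p² = 9.770624; φ = atan2(cos α + cos β, d − sin α − sin β) − atan2(2, p) = -0.112285 rad; t = (α − φ) mod 2π = 4.874361 rad, q = (β − φ) mod 2π = 0.680335 rad → L = 1.39·(4.874361 + 9.770624 + 0.680335) = 1.39·15.325319 = 21.302193 m
RLR: c = (6 − d² + 2cos(α−β) + 2d(sin α − sin β))/8 = -14.228894, |c| > 1 → infeasible
LRL: c = (6 − d² + 2cos(α−β) − 2d(sin α − sin β))/8 = -6.950503, |c| > 1 → infeasible
Shortest: LSL with L = 13.989477 m ≈ 13.9895 m

13.9895 m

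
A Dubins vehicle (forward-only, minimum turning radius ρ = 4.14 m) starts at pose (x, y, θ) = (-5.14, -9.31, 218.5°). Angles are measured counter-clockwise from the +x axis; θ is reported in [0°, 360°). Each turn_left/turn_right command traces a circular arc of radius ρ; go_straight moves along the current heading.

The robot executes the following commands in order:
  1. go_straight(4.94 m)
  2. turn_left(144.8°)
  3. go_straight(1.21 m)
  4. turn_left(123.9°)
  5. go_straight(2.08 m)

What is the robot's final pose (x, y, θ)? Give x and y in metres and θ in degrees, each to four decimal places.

(-3.1808, -11.3957, 127.2000°)

set_pose: (x, y, θ) = (-5.1400, -9.3100, 218.5000°), ρ = 4.14
go_straight(4.94): x += 4.94·cos θ, y += 4.94·sin θ → (-9.0061, -12.3852, 218.5000°)
turn_left(144.8°): centre at ρ to the left, rotate +144.8° → (-6.1906, -19.7584, 363.3000° ≡ 3.3000°)
go_straight(1.21): x += 1.21·cos θ, y += 1.21·sin θ → (-4.9826, -19.6887, 3.3000°)
turn_left(123.9°): centre at ρ to the left, rotate +123.9° → (-1.9232, -13.0525, 127.2000°)
go_straight(2.08): x += 2.08·cos θ, y += 2.08·sin θ → (-3.1808, -11.3957, 127.2000°)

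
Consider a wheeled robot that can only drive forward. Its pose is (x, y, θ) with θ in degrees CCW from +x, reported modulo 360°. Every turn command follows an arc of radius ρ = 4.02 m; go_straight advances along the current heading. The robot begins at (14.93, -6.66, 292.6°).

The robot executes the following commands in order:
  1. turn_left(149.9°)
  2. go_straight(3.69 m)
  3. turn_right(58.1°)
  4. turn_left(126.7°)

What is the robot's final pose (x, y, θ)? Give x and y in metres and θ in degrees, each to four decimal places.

(25.7156, 8.3351, 151.1000°)

set_pose: (x, y, θ) = (14.9300, -6.6600, 292.6000°), ρ = 4.02
turn_left(149.9°): centre at ρ to the left, rotate +149.9° → (22.6269, -5.6398, 442.5000° ≡ 82.5000°)
go_straight(3.69): x += 3.69·cos θ, y += 3.69·sin θ → (23.1086, -1.9814, 82.5000°)
turn_right(58.1°): centre at ρ to the right, rotate −58.1° → (25.4335, 1.1548, 24.4000°)
turn_left(126.7°): centre at ρ to the left, rotate +126.7° → (25.7156, 8.3351, 151.1000°)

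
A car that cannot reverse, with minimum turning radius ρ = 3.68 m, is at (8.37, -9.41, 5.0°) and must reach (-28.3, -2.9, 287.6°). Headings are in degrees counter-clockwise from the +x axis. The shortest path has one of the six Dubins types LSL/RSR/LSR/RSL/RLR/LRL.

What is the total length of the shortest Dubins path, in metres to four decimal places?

Let ψ = atan2(Δy, Δx) = atan2(6.51, -36.67) = 169.9332° be the start→goal bearing.
Normalize: d = |goal − start| / ρ = 37.243375/3.68 = 10.120482, α = (θ_start − ψ) mod 360° = 195.0668° = 3.404558 rad, β = (θ_goal − ψ) mod 360° = 117.6668° = 2.053673 rad.
Common terms: sin α = -0.259945, cos α = -0.965623, sin β = 0.885663, cos β = -0.464329, cos(α−β) = 0.218143, d² = 102.424164. Work in radians in the unit-radius frame; every candidate has L = ρ·(t + p + q).
LSL: p² = 2 + d² − 2cos(α−β) + 2d(sin α − sin β) = 80.799670; p = √p² = 8.988864; φ = atan2(cos β − cos α, d + sin α − sin β) = 0.055797 rad; t = (φ − α) mod 2π = 2.934425 rad, q = (β − φ) mod 2π = 1.997876 rad → L = 3.68·(2.934425 + 8.988864 + 1.997876) = 3.68·13.921164 = 51.229884 m
RSR: p² = 2 + d² − 2cos(α−β) + 2d(sin β − sin α) = 127.176085; p = √p² = 11.277237; φ = atan2(cos α − cos β, d − sin α + sin β) = -0.044467 rad; t = (α − φ) mod 2π = 3.449024 rad, q = (φ − β) mod 2π = 4.185046 rad → L = 3.68·(3.449024 + 11.277237 + 4.185046) = 3.68·18.911308 = 69.593612 m
LSR: p² = d² − 2 + 2cos(α−β) + 2d(sin α + sin β) = 113.525584; p = √p² = 10.654839; φ = atan2(−cos α − cos β, d + sin α + sin β) − atan2(−2, p) = 0.317838 rad; t = (φ − α) mod 2π = 3.196465 rad, q = (φ − β) mod 2π = 4.547350 rad → L = 3.68·(3.196465 + 10.654839 + 4.547350) = 3.68·18.398654 = 67.707046 m
RSL: p² = d² − 2 + 2cos(α−β) − 2d(sin α + sin β) = 88.195317; p = √p² = 9.391236; φ = atan2(cos α + cos β, d − sin α − sin β) − atan2(2, p) = -0.359311 rad; t = (α − φ) mod 2π = 3.763869 rad, q = (β − φ) mod 2π = 2.412984 rad → L = 3.68·(3.763869 + 9.391236 + 2.412984) = 3.68·15.568088 = 57.290566 m
RLR: c = (6 − d² + 2cos(α−β) + 2d(sin α − sin β))/8 = -14.897011, |c| > 1 → infeasible
LRL: c = (6 − d² + 2cos(α−β) − 2d(sin α − sin β))/8 = -9.099959, |c| > 1 → infeasible
Shortest: LSL with L = 51.229884 m ≈ 51.2299 m

51.2299 m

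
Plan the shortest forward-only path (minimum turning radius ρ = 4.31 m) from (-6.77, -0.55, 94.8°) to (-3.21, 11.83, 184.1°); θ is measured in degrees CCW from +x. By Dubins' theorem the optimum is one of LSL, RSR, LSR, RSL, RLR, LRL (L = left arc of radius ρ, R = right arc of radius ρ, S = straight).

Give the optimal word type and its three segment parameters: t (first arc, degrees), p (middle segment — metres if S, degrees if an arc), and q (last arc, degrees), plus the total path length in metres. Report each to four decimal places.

RLR: t = 109.6163°, p = 216.9472°, q = 18.0309°, L = 25.9217 m

Let ψ = atan2(Δy, Δx) = atan2(12.38, 3.56) = 73.9569° be the start→goal bearing.
Normalize: d = |goal − start| / ρ = 12.881692/4.31 = 2.988792, α = (θ_start − ψ) mod 360° = 20.8431° = 0.363782 rad, β = (θ_goal − ψ) mod 360° = 110.1431° = 1.922361 rad.
Common terms: sin α = 0.355811, cos α = 0.934558, sin β = 0.938835, cos β = -0.344367, cos(α−β) = 0.012217, d² = 8.932876. Work in radians in the unit-radius frame; every candidate has L = ρ·(t + p + q).
LSL: p² = 2 + d² − 2cos(α−β) + 2d(sin α − sin β) = 7.423366; p = √p² = 2.724585; φ = atan2(cos β − cos α, d + sin α − sin β) = -0.488613 rad; t = (φ − α) mod 2π = 5.430791 rad, q = (β − φ) mod 2π = 2.410974 rad → L = 4.31·(5.430791 + 2.724585 + 2.410974) = 4.31·10.566350 = 45.540967 m
RSR: p² = 2 + d² − 2cos(α−β) + 2d(sin β − sin α) = 14.393519; p = √p² = 3.793879; φ = atan2(cos α − cos β, d − sin α + sin β) = 0.343837 rad; t = (α − φ) mod 2π = 0.019944 rad, q = (φ − β) mod 2π = 4.704662 rad → L = 4.31·(0.019944 + 3.793879 + 4.704662) = 4.31·8.518485 = 36.714672 m
LSR: p² = d² − 2 + 2cos(α−β) + 2d(sin α + sin β) = 14.696165; p = √p² = 3.833558; φ = atan2(−cos α − cos β, d + sin α + sin β) − atan2(−2, p) = 0.343941 rad; t = (φ − α) mod 2π = 6.263345 rad, q = (φ − β) mod 2π = 4.704766 rad → L = 4.31·(6.263345 + 3.833558 + 4.704766) = 4.31·14.801668 = 63.795189 m
RSL: p² = d² − 2 + 2cos(α−β) − 2d(sin α + sin β) = -0.781545 < 0 → infeasible
RLR: c = (6 − d² + 2cos(α−β) + 2d(sin α − sin β))/8 = -0.799190; p = 2π − arccos c = 3.786443 rad; φ = atan2(cos α − cos β, d − sin α + sin β) = 0.343837 rad; t = (α − φ + p/2) mod 2π = 1.913166 rad, q = (α − β − t + p) mod 2π = 0.314698 rad → L = 4.31·(1.913166 + 3.786443 + 0.314698) = 4.31·6.014307 = 25.921662 m
LRL: c = (6 − d² + 2cos(α−β) − 2d(sin α − sin β))/8 = 0.072079; p = 2π − arccos c = 4.784531 rad; φ = atan2(cos β − cos α, d + sin α − sin β) = -0.488613 rad; t = (φ − α + p/2) mod 2π = 1.539871 rad, q = (β − α − t + p) mod 2π = 4.803239 rad → L = 4.31·(1.539871 + 4.784531 + 4.803239) = 4.31·11.127641 = 47.960131 m
Shortest: RLR with L = 25.921662 m ≈ 25.9217 m
Convert RLR to answer units (arcs ×180/π): t = 1.913166·180/π = 109.6163°, p = 3.786443·180/π = 216.9472°, q = 0.314698·180/π = 18.0309°, L = 25.9217 m.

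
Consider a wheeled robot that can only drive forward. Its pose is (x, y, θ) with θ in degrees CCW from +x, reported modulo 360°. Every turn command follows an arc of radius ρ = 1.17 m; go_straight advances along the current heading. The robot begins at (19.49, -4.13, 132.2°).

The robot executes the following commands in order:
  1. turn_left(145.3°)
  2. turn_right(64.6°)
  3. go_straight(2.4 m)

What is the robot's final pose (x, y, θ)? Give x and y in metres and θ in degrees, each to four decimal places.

set_pose: (x, y, θ) = (19.4900, -4.1300, 132.2000°), ρ = 1.17
turn_left(145.3°): centre at ρ to the left, rotate +145.3° → (17.4633, -5.0686, 277.5000°)
turn_right(64.6°): centre at ρ to the right, rotate −64.6° → (16.9388, -6.2037, 212.9000°)
go_straight(2.4): x += 2.4·cos θ, y += 2.4·sin θ → (14.9237, -7.5073, 212.9000°)

(14.9237, -7.5073, 212.9000°)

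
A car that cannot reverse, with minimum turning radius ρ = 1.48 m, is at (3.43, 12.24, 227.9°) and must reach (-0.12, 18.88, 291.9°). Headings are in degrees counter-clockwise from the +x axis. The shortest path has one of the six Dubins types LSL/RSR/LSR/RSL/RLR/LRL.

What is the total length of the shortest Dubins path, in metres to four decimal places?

Let ψ = atan2(Δy, Δx) = atan2(6.64, -3.55) = 118.1307° be the start→goal bearing.
Normalize: d = |goal − start| / ρ = 7.529416/1.48 = 5.087443, α = (θ_start − ψ) mod 360° = 109.7693° = 1.915836 rad, β = (θ_goal − ψ) mod 360° = 173.7693° = 3.032847 rad.
Common terms: sin α = 0.941062, cos α = -0.338234, sin β = 0.108532, cos β = -0.994093, cos(α−β) = 0.438371, d² = 25.882076. Work in radians in the unit-radius frame; every candidate has L = ρ·(t + p + q).
LSL: p² = 2 + d² − 2cos(α−β) + 2d(sin α − sin β) = 35.476236; p = √p² = 5.956193; φ = atan2(cos β − cos α, d + sin α − sin β) = -0.110338 rad; t = (φ − α) mod 2π = 4.257012 rad, q = (β − φ) mod 2π = 3.143184 rad → L = 1.48·(4.257012 + 5.956193 + 3.143184) = 1.48·13.356389 = 19.767456 m
RSR: p² = 2 + d² − 2cos(α−β) + 2d(sin β − sin α) = 18.534432; p = √p² = 4.305163; φ = atan2(cos α − cos β, d − sin α + sin β) = 0.152938 rad; t = (α − φ) mod 2π = 1.762898 rad, q = (φ − β) mod 2π = 3.403276 rad → L = 1.48·(1.762898 + 4.305163 + 3.403276) = 1.48·9.471338 = 14.017580 m
LSR: p² = d² − 2 + 2cos(α−β) + 2d(sin α + sin β) = 35.438314; p = √p² = 5.953009; φ = atan2(−cos α − cos β, d + sin α + sin β) − atan2(−2, p) = 0.537896 rad; t = (φ − α) mod 2π = 4.905245 rad, q = (φ − β) mod 2π = 3.788234 rad → L = 1.48·(4.905245 + 5.953009 + 3.788234) = 1.48·14.646488 = 21.676802 m
RSL: p² = d² − 2 + 2cos(α−β) − 2d(sin α + sin β) = 14.079323; p = √p² = 3.752242; φ = atan2(cos α + cos β, d − sin α − sin β) − atan2(2, p) = -0.808420 rad; t = (α − φ) mod 2π = 2.724256 rad, q = (β − φ) mod 2π = 3.841267 rad → L = 1.48·(2.724256 + 3.752242 + 3.841267) = 1.48·10.317766 = 15.270293 m
RLR: c = (6 − d² + 2cos(α−β) + 2d(sin α − sin β))/8 = -1.316804, |c| > 1 → infeasible
LRL: c = (6 − d² + 2cos(α−β) − 2d(sin α − sin β))/8 = -3.434529, |c| > 1 → infeasible
Shortest: RSR with L = 14.017580 m ≈ 14.0176 m

14.0176 m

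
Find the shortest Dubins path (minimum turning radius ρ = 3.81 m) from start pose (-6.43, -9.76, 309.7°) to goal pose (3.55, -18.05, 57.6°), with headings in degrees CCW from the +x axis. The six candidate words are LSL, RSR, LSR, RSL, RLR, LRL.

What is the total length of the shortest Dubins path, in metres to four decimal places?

16.6979 m

Let ψ = atan2(Δy, Δx) = atan2(-8.29, 9.98) = -39.7151° be the start→goal bearing.
Normalize: d = |goal − start| / ρ = 12.973993/3.81 = 3.405248, α = (θ_start − ψ) mod 360° = 349.4151° = 6.098444 rad, β = (θ_goal − ψ) mod 360° = 97.3151° = 1.698469 rad.
Common terms: sin α = -0.183692, cos α = 0.982984, sin β = 0.991861, cos β = -0.127326, cos(α−β) = -0.307357, d² = 11.595711. Work in radians in the unit-radius frame; every candidate has L = ρ·(t + p + q).
LSL: p² = 2 + d² − 2cos(α−β) + 2d(sin α − sin β) = 6.204325; p = √p² = 2.490848; φ = atan2(cos β − cos α, d + sin α − sin β) = -0.462018 rad; t = (φ − α) mod 2π = 6.005908 rad, q = (β − φ) mod 2π = 2.160487 rad → L = 3.81·(6.005908 + 2.490848 + 2.160487) = 3.81·10.657244 = 40.604099 m
RSR: p² = 2 + d² − 2cos(α−β) + 2d(sin β − sin α) = 22.216524; p = √p² = 4.713441; φ = atan2(cos α − cos β, d − sin α + sin β) = 0.237797 rad; t = (α − φ) mod 2π = 5.860647 rad, q = (φ − β) mod 2π = 4.822514 rad → L = 3.81·(5.860647 + 4.713441 + 4.822514) = 3.81·15.396601 = 58.661050 m
LSR: p² = d² − 2 + 2cos(α−β) + 2d(sin α + sin β) = 14.485026; p = √p² = 3.805920; φ = atan2(−cos α − cos β, d + sin α + sin β) − atan2(−2, p) = 0.283482 rad; t = (φ − α) mod 2π = 0.468223 rad, q = (φ − β) mod 2π = 4.868198 rad → L = 3.81·(0.468223 + 3.805920 + 4.868198) = 3.81·9.142342 = 34.832321 m
RSL: p² = d² − 2 + 2cos(α−β) − 2d(sin α + sin β) = 3.476969; p = √p² = 1.864663; φ = atan2(cos α + cos β, d − sin α − sin β) − atan2(2, p) = -0.502134 rad; t = (α − φ) mod 2π = 0.317393 rad, q = (β − φ) mod 2π = 2.200603 rad → L = 3.81·(0.317393 + 1.864663 + 2.200603) = 3.81·4.382659 = 16.697930 m
RLR: c = (6 − d² + 2cos(α−β) + 2d(sin α − sin β))/8 = -1.777065, |c| > 1 → infeasible
LRL: c = (6 − d² + 2cos(α−β) − 2d(sin α − sin β))/8 = 0.224459; p = 2π − arccos c = 4.938777 rad; φ = atan2(cos β − cos α, d + sin α − sin β) = -0.462018 rad; t = (φ − α + p/2) mod 2π = 2.192112 rad, q = (β − α − t + p) mod 2π = 4.629876 rad → L = 3.81·(2.192112 + 4.938777 + 4.629876) = 3.81·11.760765 = 44.808513 m
Shortest: RSL with L = 16.697930 m ≈ 16.6979 m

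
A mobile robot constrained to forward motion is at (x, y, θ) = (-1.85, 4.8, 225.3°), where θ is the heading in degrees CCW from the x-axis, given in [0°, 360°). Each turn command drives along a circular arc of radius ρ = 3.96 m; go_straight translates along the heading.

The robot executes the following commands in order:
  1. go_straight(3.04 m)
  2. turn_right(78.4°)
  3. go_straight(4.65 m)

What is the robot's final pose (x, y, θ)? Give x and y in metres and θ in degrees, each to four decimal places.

(-12.8610, 4.6466, 146.9000°)

set_pose: (x, y, θ) = (-1.8500, 4.8000, 225.3000°), ρ = 3.96
go_straight(3.04): x += 3.04·cos θ, y += 3.04·sin θ → (-3.9883, 2.6392, 225.3000°)
turn_right(78.4°): centre at ρ to the right, rotate −78.4° → (-8.9656, 2.1072, 146.9000°)
go_straight(4.65): x += 4.65·cos θ, y += 4.65·sin θ → (-12.8610, 4.6466, 146.9000°)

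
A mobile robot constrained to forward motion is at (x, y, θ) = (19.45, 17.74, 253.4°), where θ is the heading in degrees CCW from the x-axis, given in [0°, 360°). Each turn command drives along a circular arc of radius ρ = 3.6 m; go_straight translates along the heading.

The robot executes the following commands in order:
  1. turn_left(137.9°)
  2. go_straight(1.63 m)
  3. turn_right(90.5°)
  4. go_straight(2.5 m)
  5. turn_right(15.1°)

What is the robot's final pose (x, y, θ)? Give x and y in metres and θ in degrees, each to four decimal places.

(32.7791, 10.2330, 285.7000°)

set_pose: (x, y, θ) = (19.4500, 17.7400, 253.4000°), ρ = 3.6
turn_left(137.9°): centre at ρ to the left, rotate +137.9° → (24.7702, 13.6355, 391.3000° ≡ 31.3000°)
go_straight(1.63): x += 1.63·cos θ, y += 1.63·sin θ → (26.1630, 14.4823, 31.3000°)
turn_right(90.5°): centre at ρ to the right, rotate −90.5° → (31.1255, 13.2496, -59.2000° ≡ 300.8000°)
go_straight(2.5): x += 2.5·cos θ, y += 2.5·sin θ → (32.4056, 11.1022, 300.8000°)
turn_right(15.1°): centre at ρ to the right, rotate −15.1° → (32.7791, 10.2330, 285.7000°)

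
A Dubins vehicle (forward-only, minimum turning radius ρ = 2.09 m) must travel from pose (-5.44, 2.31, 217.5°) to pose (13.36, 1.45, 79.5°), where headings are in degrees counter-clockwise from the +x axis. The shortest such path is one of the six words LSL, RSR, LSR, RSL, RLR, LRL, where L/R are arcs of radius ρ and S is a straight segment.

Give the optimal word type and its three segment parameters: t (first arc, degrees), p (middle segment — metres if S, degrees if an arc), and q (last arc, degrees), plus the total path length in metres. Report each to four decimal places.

LSL: t = 146.8574°, p = 15.5175 m, q = 75.1426°, L = 23.6155 m

Let ψ = atan2(Δy, Δx) = atan2(-0.86, 18.80) = -2.6192° be the start→goal bearing.
Normalize: d = |goal − start| / ρ = 18.819660/2.09 = 9.004622, α = (θ_start − ψ) mod 360° = 220.1192° = 3.841804 rad, β = (θ_goal − ψ) mod 360° = 82.1192° = 1.433250 rad.
Common terms: sin α = -0.644379, cos α = -0.764706, sin β = 0.990555, cos β = 0.137113, cos(α−β) = -0.743145, d² = 81.083217. Work in radians in the unit-radius frame; every candidate has L = ρ·(t + p + q).
LSL: p² = 2 + d² − 2cos(α−β) + 2d(sin α − sin β) = 55.125570; p = √p² = 7.424660; φ = atan2(cos β − cos α, d + sin α − sin β) = 0.121763 rad; t = (φ − α) mod 2π = 2.563145 rad, q = (β − φ) mod 2π = 1.311486 rad → L = 2.09·(2.563145 + 7.424660 + 1.311486) = 2.09·11.299291 = 23.615517 m
RSR: p² = 2 + d² − 2cos(α−β) + 2d(sin β − sin α) = 114.013443; p = √p² = 10.677708; φ = atan2(cos α − cos β, d − sin α + sin β) = -0.084559 rad; t = (α − φ) mod 2π = 3.926363 rad, q = (φ − β) mod 2π = 4.765377 rad → L = 2.09·(3.926363 + 10.677708 + 4.765377) = 2.09·19.369447 = 40.482145 m
LSR: p² = d² − 2 + 2cos(α−β) + 2d(sin α + sin β) = 83.831297; p = √p² = 9.155943; φ = atan2(−cos α − cos β, d + sin α + sin β) − atan2(−2, p) = 0.282075 rad; t = (φ − α) mod 2π = 2.723457 rad, q = (φ − β) mod 2π = 5.132011 rad → L = 2.09·(2.723457 + 9.155943 + 5.132011) = 2.09·17.011411 = 35.553849 m
RSL: p² = d² − 2 + 2cos(α−β) − 2d(sin α + sin β) = 71.362558; p = √p² = 8.447636; φ = atan2(cos α + cos β, d − sin α − sin β) − atan2(2, p) = -0.304829 rad; t = (α − φ) mod 2π = 4.146633 rad, q = (β − φ) mod 2π = 1.738079 rad → L = 2.09·(4.146633 + 8.447636 + 1.738079) = 2.09·14.332348 = 29.954607 m
RLR: c = (6 − d² + 2cos(α−β) + 2d(sin α − sin β))/8 = -13.251680, |c| > 1 → infeasible
LRL: c = (6 − d² + 2cos(α−β) − 2d(sin α − sin β))/8 = -5.890696, |c| > 1 → infeasible
Shortest: LSL with L = 23.615517 m ≈ 23.6155 m
Convert LSL to answer units (arcs ×180/π): t = 2.563145·180/π = 146.8574°, p = ρ·p = 2.09·7.424660 = 15.5175 m, q = 1.311486·180/π = 75.1426°, L = 23.6155 m.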